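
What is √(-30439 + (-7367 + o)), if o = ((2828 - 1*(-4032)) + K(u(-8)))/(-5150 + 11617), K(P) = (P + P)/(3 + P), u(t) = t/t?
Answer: I*√6324326119522/12934 ≈ 194.43*I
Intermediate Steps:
u(t) = 1
K(P) = 2*P/(3 + P) (K(P) = (2*P)/(3 + P) = 2*P/(3 + P))
o = 13721/12934 (o = ((2828 - 1*(-4032)) + 2*1/(3 + 1))/(-5150 + 11617) = ((2828 + 4032) + 2*1/4)/6467 = (6860 + 2*1*(¼))*(1/6467) = (6860 + ½)*(1/6467) = (13721/2)*(1/6467) = 13721/12934 ≈ 1.0608)
√(-30439 + (-7367 + o)) = √(-30439 + (-7367 + 13721/12934)) = √(-30439 - 95271057/12934) = √(-488969083/12934) = I*√6324326119522/12934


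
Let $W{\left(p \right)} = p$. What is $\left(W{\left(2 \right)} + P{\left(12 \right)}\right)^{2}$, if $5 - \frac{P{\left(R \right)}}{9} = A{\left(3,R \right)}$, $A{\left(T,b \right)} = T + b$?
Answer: $7744$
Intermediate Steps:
$P{\left(R \right)} = 18 - 9 R$ ($P{\left(R \right)} = 45 - 9 \left(3 + R\right) = 45 - \left(27 + 9 R\right) = 18 - 9 R$)
$\left(W{\left(2 \right)} + P{\left(12 \right)}\right)^{2} = \left(2 + \left(18 - 108\right)\right)^{2} = \left(2 - 90\right)^{2} = \left(-88\right)^{2} = 7744$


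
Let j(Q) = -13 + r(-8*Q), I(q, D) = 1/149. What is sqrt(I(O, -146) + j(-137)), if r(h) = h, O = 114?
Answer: 2*sqrt(6010958)/149 ≈ 32.909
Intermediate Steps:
I(q, D) = 1/149
j(Q) = -13 - 8*Q
sqrt(I(O, -146) + j(-137)) = sqrt(1/149 + (-13 - 8*(-137))) = sqrt(1/149 + (-13 + 1096)) = sqrt(1/149 + 1083) = sqrt(161368/149) = 2*sqrt(6010958)/149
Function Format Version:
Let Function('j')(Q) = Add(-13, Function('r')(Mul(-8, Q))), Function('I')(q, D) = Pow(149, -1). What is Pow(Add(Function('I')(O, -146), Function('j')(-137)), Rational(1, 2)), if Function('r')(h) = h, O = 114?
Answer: Mul(Rational(2, 149), Pow(6010958, Rational(1, 2))) ≈ 32.909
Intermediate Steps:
Function('I')(q, D) = Rational(1, 149)
Function('j')(Q) = Add(-13, Mul(-8, Q))
Pow(Add(Function('I')(O, -146), Function('j')(-137)), Rational(1, 2)) = Pow(Add(Rational(1, 149), Add(-13, Mul(-8, -137))), Rational(1, 2)) = Pow(Add(Rational(1, 149), Add(-13, 1096)), Rational(1, 2)) = Pow(Add(Rational(1, 149), 1083), Rational(1, 2)) = Pow(Rational(161368, 149), Rational(1, 2)) = Mul(Rational(2, 149), Pow(6010958, Rational(1, 2)))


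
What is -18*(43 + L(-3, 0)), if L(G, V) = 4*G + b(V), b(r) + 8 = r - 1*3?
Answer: -360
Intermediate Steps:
b(r) = -11 + r (b(r) = -8 + (r - 1*3) = -8 + (r - 3) = -8 + (-3 + r) = -11 + r)
L(G, V) = -11 + V + 4*G (L(G, V) = 4*G + (-11 + V) = -11 + V + 4*G)
-18*(43 + L(-3, 0)) = -18*(43 + (-11 + 0 + 4*(-3))) = -18*(43 + (-11 + 0 - 12)) = -18*(43 - 23) = -18*20 = -360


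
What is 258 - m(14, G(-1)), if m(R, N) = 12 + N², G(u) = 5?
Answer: 221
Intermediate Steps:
258 - m(14, G(-1)) = 258 - (12 + 5²) = 258 - (12 + 25) = 258 - 1*37 = 258 - 37 = 221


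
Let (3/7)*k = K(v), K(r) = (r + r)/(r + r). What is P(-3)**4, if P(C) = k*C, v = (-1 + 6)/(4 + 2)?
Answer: 2401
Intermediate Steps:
v = 5/6 ≈ 0.83333
K(r) = 1 (K(r) = (2*r)/((2*r)) = (2*r)*(1/(2*r)) = 1)
k = 7/3 (k = (7/3)*1 = 7/3 ≈ 2.3333)
P(C) = 7*C/3
P(-3)**4 = ((7/3)*(-3))**4 = (-7)**4 = 2401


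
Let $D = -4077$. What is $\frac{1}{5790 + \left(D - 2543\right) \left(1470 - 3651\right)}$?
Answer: $\frac{1}{14444010} \approx 6.9233 \cdot 10^{-8}$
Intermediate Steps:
$\frac{1}{5790 + \left(D - 2543\right) \left(1470 - 3651\right)} = \frac{1}{5790 + \left(-4077 - 2543\right) \left(1470 - 3651\right)} = \frac{1}{5790 - -14438220} = \frac{1}{5790 + 14438220} = \frac{1}{14444010}$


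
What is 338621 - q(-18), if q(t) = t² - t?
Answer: 338279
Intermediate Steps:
338621 - q(-18) = 338621 - (-18)*(-1 - 18) = 338621 - (-18)*(-19) = 338621 - 1*342 = 338621 - 342 = 338279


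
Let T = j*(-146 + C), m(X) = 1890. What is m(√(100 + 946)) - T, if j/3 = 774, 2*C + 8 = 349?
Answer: -54999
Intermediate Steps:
C = 341/2 (C = -4 + (½)*349 = -4 + 349/2 = 341/2 ≈ 170.50)
j = 2322 (j = 3*774 = 2322)
T = 56889 (T = 2322*(-146 + 341/2) = 2322*(49/2) = 56889)
m(√(100 + 946)) - T = 1890 - 1*56889 = 1890 - 56889 = -54999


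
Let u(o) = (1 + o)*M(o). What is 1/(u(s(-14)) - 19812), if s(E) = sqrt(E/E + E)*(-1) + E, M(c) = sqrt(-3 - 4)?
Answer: I/(-19812*I + 13*sqrt(7) + I*sqrt(91)) ≈ -5.0499e-5 + 8.7711e-8*I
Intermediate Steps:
M(c) = I*sqrt(7) (M(c) = sqrt(-7) = I*sqrt(7))
s(E) = E - sqrt(1 + E) (s(E) = sqrt(1 + E)*(-1) + E = -sqrt(1 + E) + E = E - sqrt(1 + E))
u(o) = I*sqrt(7)*(1 + o) (u(o) = (1 + o)*(I*sqrt(7)) = I*sqrt(7)*(1 + o))
1/(u(s(-14)) - 19812) = 1/(I*sqrt(7)*(1 + (-14 - sqrt(1 - 14))) - 19812) = 1/(I*sqrt(7)*(1 + (-14 - sqrt(-13))) - 19812) = 1/(I*sqrt(7)*(1 + (-14 - I*sqrt(13))) - 19812) = 1/(I*sqrt(7)*(-13 - I*sqrt(13)) - 19812) = 1/(-19812 + I*sqrt(7)*(-13 - I*sqrt(13)))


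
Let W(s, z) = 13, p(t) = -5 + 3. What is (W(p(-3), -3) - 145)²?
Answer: 17424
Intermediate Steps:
p(t) = -2
(W(p(-3), -3) - 145)² = (13 - 145)² = (-132)² = 17424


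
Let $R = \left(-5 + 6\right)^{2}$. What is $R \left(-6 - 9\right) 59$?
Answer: $-885$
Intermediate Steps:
$R = 1$ ($R = 1^{2} = 1$)
$R \left(-6 - 9\right) 59 = 1 \left(-6 - 9\right) 59 = 1 \left(-15\right) 59 = \left(-15\right) 59 = -885$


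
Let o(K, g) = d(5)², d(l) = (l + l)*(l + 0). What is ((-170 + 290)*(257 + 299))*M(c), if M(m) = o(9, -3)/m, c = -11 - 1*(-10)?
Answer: -166800000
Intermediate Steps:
d(l) = 2*l² (d(l) = (2*l)*l = 2*l²)
c = -1 (c = -11 + 10 = -1)
o(K, g) = 2500 (o(K, g) = (2*5²)² = (2*25)² = 50² = 2500)
M(m) = 2500/m
((-170 + 290)*(257 + 299))*M(c) = ((-170 + 290)*(257 + 299))*(2500/(-1)) = (120*556)*(2500*(-1)) = 66720*(-2500) = -166800000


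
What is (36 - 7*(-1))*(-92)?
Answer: -3956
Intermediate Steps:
(36 - 7*(-1))*(-92) = (36 - 1*(-7))*(-92) = (36 + 7)*(-92) = 43*(-92) = -3956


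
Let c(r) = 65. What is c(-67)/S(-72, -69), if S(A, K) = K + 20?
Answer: -65/49 ≈ -1.3265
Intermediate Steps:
S(A, K) = 20 + K
c(-67)/S(-72, -69) = 65/(20 - 69) = 65/(-49) = 65*(-1/49) = -65/49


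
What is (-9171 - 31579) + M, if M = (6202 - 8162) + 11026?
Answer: -31684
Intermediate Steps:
M = 9066 (M = -1960 + 11026 = 9066)
(-9171 - 31579) + M = (-9171 - 31579) + 9066 = -40750 + 9066 = -31684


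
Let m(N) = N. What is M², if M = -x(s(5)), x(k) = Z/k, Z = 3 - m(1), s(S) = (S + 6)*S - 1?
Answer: 1/729 ≈ 0.0013717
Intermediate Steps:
s(S) = -1 + S*(6 + S) (s(S) = (6 + S)*S - 1 = S*(6 + S) - 1 = -1 + S*(6 + S))
Z = 2 (Z = 3 - 1*1 = 3 - 1 = 2)
x(k) = 2/k
M = -1/27 (M = -2/(-1 + 5² + 6*5) = -2/(-1 + 25 + 30) = -2/54 = -1*1/27 = -1/27 ≈ -0.037037)
M² = (-1/27)² = 1/729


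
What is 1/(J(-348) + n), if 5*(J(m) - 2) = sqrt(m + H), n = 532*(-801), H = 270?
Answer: -5326625/2269834711289 - 5*I*sqrt(78)/4539669422578 ≈ -2.3467e-6 - 9.7273e-12*I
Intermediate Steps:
n = -426132
J(m) = 2 + sqrt(270 + m)/5 (J(m) = 2 + sqrt(m + 270)/5 = 2 + sqrt(270 + m)/5)
1/(J(-348) + n) = 1/((2 + sqrt(270 - 348)/5) - 426132) = 1/((2 + sqrt(-78)/5) - 426132) = 1/((2 + (I*sqrt(78))/5) - 426132) = 1/((2 + I*sqrt(78)/5) - 426132) = 1/(-426130 + I*sqrt(78)/5)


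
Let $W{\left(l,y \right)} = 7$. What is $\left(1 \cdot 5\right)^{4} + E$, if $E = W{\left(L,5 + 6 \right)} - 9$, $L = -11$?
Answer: $623$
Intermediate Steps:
$E = -2$ ($E = 7 - 9 = -2$)
$\left(1 \cdot 5\right)^{4} + E = \left(1 \cdot 5\right)^{4} - 2 = 5^{4} - 2 = 625 - 2 = 623$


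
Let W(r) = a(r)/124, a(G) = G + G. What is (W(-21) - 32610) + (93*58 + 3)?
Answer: -1687227/62 ≈ -27213.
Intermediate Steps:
a(G) = 2*G
W(r) = r/62 (W(r) = (2*r)/124 = (2*r)*(1/124) = r/62)
(W(-21) - 32610) + (93*58 + 3) = ((1/62)*(-21) - 32610) + (93*58 + 3) = (-21/62 - 32610) + (5394 + 3) = -2021841/62 + 5397 = -1687227/62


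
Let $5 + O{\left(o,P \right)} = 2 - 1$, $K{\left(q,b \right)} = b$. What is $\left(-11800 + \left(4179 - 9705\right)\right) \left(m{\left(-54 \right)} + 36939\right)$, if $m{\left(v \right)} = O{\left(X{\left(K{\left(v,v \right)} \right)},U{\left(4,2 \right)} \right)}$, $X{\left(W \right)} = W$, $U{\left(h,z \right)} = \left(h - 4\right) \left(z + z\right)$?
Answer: $-639935810$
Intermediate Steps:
$U{\left(h,z \right)} = 2 z \left(-4 + h\right)$ ($U{\left(h,z \right)} = \left(-4 + h\right) 2 z = 2 z \left(-4 + h\right)$)
$O{\left(o,P \right)} = -4$ ($O{\left(o,P \right)} = -5 + \left(2 - 1\right) = -5 + 1 = -4$)
$m{\left(v \right)} = -4$
$\left(-11800 + \left(4179 - 9705\right)\right) \left(m{\left(-54 \right)} + 36939\right) = \left(-11800 + \left(4179 - 9705\right)\right) \left(-4 + 36939\right) = \left(-11800 - 5526\right) 36935 = \left(-17326\right) 36935 = -639935810$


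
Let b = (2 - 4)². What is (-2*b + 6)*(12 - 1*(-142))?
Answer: -308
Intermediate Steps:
b = 4 (b = (-2)² = 4)
(-2*b + 6)*(12 - 1*(-142)) = (-2*4 + 6)*(12 - 1*(-142)) = (-8 + 6)*(12 + 142) = -2*154 = -308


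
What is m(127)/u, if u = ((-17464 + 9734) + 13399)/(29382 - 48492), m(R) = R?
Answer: -2426970/5669 ≈ -428.11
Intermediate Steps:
u = -5669/19110 (u = (-7730 + 13399)/(-19110) = 5669*(-1/19110) = -5669/19110 ≈ -0.29665)
m(127)/u = 127/(-5669/19110) = 127*(-19110/5669) = -2426970/5669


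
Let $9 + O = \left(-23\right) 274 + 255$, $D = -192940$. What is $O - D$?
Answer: $186884$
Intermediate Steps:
$O = -6056$ ($O = -9 + \left(\left(-23\right) 274 + 255\right) = -9 + \left(-6302 + 255\right) = -9 - 6047 = -6056$)
$O - D = -6056 - -192940 = -6056 + 192940 = 186884$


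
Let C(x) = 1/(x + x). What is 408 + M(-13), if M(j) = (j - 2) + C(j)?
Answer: 10217/26 ≈ 392.96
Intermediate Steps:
C(x) = 1/(2*x)
M(j) = -2 + j + 1/(2*j) (M(j) = (j - 2) + 1/(2*j) = (-2 + j) + 1/(2*j) = -2 + j + 1/(2*j))
408 + M(-13) = 408 + (-2 - 13 + (½)/(-13)) = 408 + (-2 - 13 + (½)*(-1/13)) = 408 + (-2 - 13 - 1/26) = 408 - 391/26 = 10217/26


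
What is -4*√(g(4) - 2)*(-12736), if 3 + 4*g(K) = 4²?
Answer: 25472*√5 ≈ 56957.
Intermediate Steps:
g(K) = 13/4 (g(K) = -¾ + (¼)*4² = -¾ + (¼)*16 = -¾ + 4 = 13/4)
-4*√(g(4) - 2)*(-12736) = -4*√(13/4 - 2)*(-12736) = -2*√5*(-12736) = 25472*√5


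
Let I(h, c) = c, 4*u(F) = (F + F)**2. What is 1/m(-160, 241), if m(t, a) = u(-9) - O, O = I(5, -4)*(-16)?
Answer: 1/17 ≈ 0.058824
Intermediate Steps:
u(F) = F**2 (u(F) = (F + F)**2/4 = (2*F)**2/4 = (4*F**2)/4 = F**2)
O = 64 (O = -4*(-16) = 64)
m(t, a) = 17 (m(t, a) = (-9)**2 - 1*64 = 81 - 64 = 17)
1/m(-160, 241) = 1/17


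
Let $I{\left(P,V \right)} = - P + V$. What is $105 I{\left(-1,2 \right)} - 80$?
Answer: $235$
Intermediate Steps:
$I{\left(P,V \right)} = V - P$
$105 I{\left(-1,2 \right)} - 80 = 105 \left(2 - -1\right) - 80 = 105 \left(2 + 1\right) - 80 = 105 \cdot 3 - 80 = 315 - 80 = 235$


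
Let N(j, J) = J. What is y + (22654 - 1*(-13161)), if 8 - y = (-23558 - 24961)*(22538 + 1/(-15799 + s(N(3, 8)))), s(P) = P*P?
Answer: 5735706684852/5245 ≈ 1.0936e+9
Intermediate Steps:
s(P) = P**2
y = 5735518835177/5245 (y = 8 - (-23558 - 24961)*(22538 + 1/(-15799 + 8**2)) = 8 - (-48519)*(22538 + 1/(-15799 + 64)) = 8 - (-48519)*(22538 + 1/(-15735)) = 8 - (-48519)*(22538 - 1/15735) = 8 - (-48519)*354635429/15735 = 8 - 1*(-5735518793217/5245) = 8 + 5735518793217/5245 = 5735518835177/5245 ≈ 1.0935e+9)
y + (22654 - 1*(-13161)) = 5735518835177/5245 + (22654 - 1*(-13161)) = 5735518835177/5245 + (22654 + 13161) = 5735518835177/5245 + 35815 = 5735706684852/5245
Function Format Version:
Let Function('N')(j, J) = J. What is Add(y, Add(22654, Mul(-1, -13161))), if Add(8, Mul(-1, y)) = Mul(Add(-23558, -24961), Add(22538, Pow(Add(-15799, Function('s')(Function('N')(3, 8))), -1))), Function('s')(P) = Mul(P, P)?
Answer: Rational(5735706684852, 5245) ≈ 1.0936e+9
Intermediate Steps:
Function('s')(P) = Pow(P, 2)
y = Rational(5735518835177, 5245) (y = Add(8, Mul(-1, Mul(Add(-23558, -24961), Add(22538, Pow(Add(-15799, Pow(8, 2)), -1))))) = Add(8, Mul(-1, Mul(-48519, Add(22538, Pow(Add(-15799, 64), -1))))) = Add(8, Mul(-1, Mul(-48519, Add(22538, Pow(-15735, -1))))) = Add(8, Mul(-1, Mul(-48519, Add(22538, Rational(-1, 15735))))) = Add(8, Mul(-1, Mul(-48519, Rational(354635429, 15735)))) = Add(8, Mul(-1, Rational(-5735518793217, 5245))) = Add(8, Rational(5735518793217, 5245)) = Rational(5735518835177, 5245) ≈ 1.0935e+9)
Add(y, Add(22654, Mul(-1, -13161))) = Add(Rational(5735518835177, 5245), Add(22654, Mul(-1, -13161))) = Add(Rational(5735518835177, 5245), Add(22654, 13161)) = Add(Rational(5735518835177, 5245), 35815) = Rational(5735706684852, 5245)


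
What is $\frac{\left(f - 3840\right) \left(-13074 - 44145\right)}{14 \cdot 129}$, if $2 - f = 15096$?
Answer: $\frac{180564091}{301} \approx 5.9988 \cdot 10^{5}$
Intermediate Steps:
$f = -15094$ ($f = 2 - 15096 = -15094$)
$\frac{\left(f - 3840\right) \left(-13074 - 44145\right)}{14 \cdot 129} = \frac{\left(-15094 - 3840\right) \left(-13074 - 44145\right)}{14 \cdot 129} = \frac{\left(-18934\right) \left(-57219\right)}{1806} = 1083384546 \cdot \frac{1}{1806} = \frac{180564091}{301}$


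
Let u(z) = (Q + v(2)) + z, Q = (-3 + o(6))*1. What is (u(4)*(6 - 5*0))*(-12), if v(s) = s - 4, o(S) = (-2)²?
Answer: -216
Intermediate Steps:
o(S) = 4
Q = 1 (Q = (-3 + 4)*1 = 1*1 = 1)
v(s) = -4 + s
u(z) = -1 + z (u(z) = (1 + (-4 + 2)) + z = (1 - 2) + z = -1 + z)
(u(4)*(6 - 5*0))*(-12) = ((-1 + 4)*(6 - 5*0))*(-12) = (3*(6 + 0))*(-12) = (3*6)*(-12) = 18*(-12) = -216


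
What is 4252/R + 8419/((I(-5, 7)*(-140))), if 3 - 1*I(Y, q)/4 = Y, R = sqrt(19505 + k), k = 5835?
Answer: -8419/4480 + 2126*sqrt(6335)/6335 ≈ 24.832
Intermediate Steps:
R = 2*sqrt(6335) (R = sqrt(19505 + 5835) = sqrt(25340) = 2*sqrt(6335) ≈ 159.19)
I(Y, q) = 12 - 4*Y
4252/R + 8419/((I(-5, 7)*(-140))) = 4252/((2*sqrt(6335))) + 8419/(((12 - 4*(-5))*(-140))) = 4252*(sqrt(6335)/12670) + 8419/(((12 + 20)*(-140))) = 2126*sqrt(6335)/6335 + 8419/((32*(-140))) = 2126*sqrt(6335)/6335 + 8419/(-4480) = 2126*sqrt(6335)/6335 + 8419*(-1/4480) = 2126*sqrt(6335)/6335 - 8419/4480 = -8419/4480 + 2126*sqrt(6335)/6335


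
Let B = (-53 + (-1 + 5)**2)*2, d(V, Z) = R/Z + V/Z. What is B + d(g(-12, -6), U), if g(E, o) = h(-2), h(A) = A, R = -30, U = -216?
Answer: -1994/27 ≈ -73.852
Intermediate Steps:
g(E, o) = -2
d(V, Z) = -30/Z + V/Z
B = -74 (B = (-53 + 4**2)*2 = (-53 + 16)*2 = -37*2 = -74)
B + d(g(-12, -6), U) = -74 + (-30 - 2)/(-216) = -74 - 1/216*(-32) = -74 + 4/27 = -1994/27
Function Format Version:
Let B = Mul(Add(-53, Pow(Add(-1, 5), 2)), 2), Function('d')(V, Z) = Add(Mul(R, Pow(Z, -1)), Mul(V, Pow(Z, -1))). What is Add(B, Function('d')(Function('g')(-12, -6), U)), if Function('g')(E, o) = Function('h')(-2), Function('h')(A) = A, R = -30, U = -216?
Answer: Rational(-1994, 27) ≈ -73.852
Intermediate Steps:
Function('g')(E, o) = -2
Function('d')(V, Z) = Add(Mul(-30, Pow(Z, -1)), Mul(V, Pow(Z, -1)))
B = -74 (B = Mul(Add(-53, Pow(4, 2)), 2) = Mul(Add(-53, 16), 2) = Mul(-37, 2) = -74)
Add(B, Function('d')(Function('g')(-12, -6), U)) = Add(-74, Mul(Pow(-216, -1), Add(-30, -2))) = Add(-74, Mul(Rational(-1, 216), -32)) = Add(-74, Rational(4, 27)) = Rational(-1994, 27)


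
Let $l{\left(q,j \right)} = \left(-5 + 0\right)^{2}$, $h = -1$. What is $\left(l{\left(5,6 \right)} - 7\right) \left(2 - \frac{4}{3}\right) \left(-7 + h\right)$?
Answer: $-96$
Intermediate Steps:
$l{\left(q,j \right)} = 25$ ($l{\left(q,j \right)} = \left(-5\right)^{2} = 25$)
$\left(l{\left(5,6 \right)} - 7\right) \left(2 - \frac{4}{3}\right) \left(-7 + h\right) = \left(25 - 7\right) \left(2 - \frac{4}{3}\right) \left(-7 - 1\right) = 18 \left(2 - 4 \cdot \frac{1}{3}\right) \left(-8\right) = 18 \left(2 - \frac{4}{3}\right) \left(-8\right) = 18 \cdot \frac{2}{3} \left(-8\right) = 12 \left(-8\right) = -96$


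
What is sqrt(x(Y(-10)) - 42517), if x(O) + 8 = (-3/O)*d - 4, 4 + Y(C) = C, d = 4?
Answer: I*sqrt(2083879)/7 ≈ 206.22*I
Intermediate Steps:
Y(C) = -4 + C
x(O) = -12 - 12/O (x(O) = -8 + (-3/O*4 - 4) = -8 + (-12/O - 4) = -8 + (-4 - 12/O) = -12 - 12/O)
sqrt(x(Y(-10)) - 42517) = sqrt((-12 - 12/(-4 - 10)) - 42517) = sqrt((-12 - 12/(-14)) - 42517) = sqrt((-12 - 12*(-1/14)) - 42517) = sqrt((-12 + 6/7) - 42517) = sqrt(-78/7 - 42517) = sqrt(-297697/7) = I*sqrt(2083879)/7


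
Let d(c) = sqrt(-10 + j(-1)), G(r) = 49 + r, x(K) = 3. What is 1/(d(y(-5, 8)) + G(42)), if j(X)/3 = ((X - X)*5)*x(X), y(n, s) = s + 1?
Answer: 91/8291 - I*sqrt(10)/8291 ≈ 0.010976 - 0.00038141*I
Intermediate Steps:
y(n, s) = 1 + s
j(X) = 0 (j(X) = 3*(((X - X)*5)*3) = 3*((0*5)*3) = 3*(0*3) = 3*0 = 0)
d(c) = I*sqrt(10) (d(c) = sqrt(-10 + 0) = sqrt(-10) = I*sqrt(10))
1/(d(y(-5, 8)) + G(42)) = 1/(I*sqrt(10) + (49 + 42)) = 1/(I*sqrt(10) + 91) = 1/(91 + I*sqrt(10))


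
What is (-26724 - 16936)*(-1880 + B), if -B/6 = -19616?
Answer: -5056526560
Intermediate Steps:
B = 117696 (B = -6*(-19616) = 117696)
(-26724 - 16936)*(-1880 + B) = (-26724 - 16936)*(-1880 + 117696) = -43660*115816 = -5056526560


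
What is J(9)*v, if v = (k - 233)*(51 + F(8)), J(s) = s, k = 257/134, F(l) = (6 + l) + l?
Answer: -20344005/134 ≈ -1.5182e+5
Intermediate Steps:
F(l) = 6 + 2*l
k = 257/134 (k = 257*(1/134) = 257/134 ≈ 1.9179)
v = -2260445/134 (v = (257/134 - 233)*(51 + (6 + 2*8)) = -30965*(51 + (6 + 16))/134 = -30965*(51 + 22)/134 = -30965/134*73 = -2260445/134 ≈ -16869.)
J(9)*v = 9*(-2260445/134) = -20344005/134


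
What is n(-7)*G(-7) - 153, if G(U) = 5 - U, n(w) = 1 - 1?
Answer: -153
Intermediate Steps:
n(w) = 0
n(-7)*G(-7) - 153 = 0*(5 - 1*(-7)) - 153 = 0*(5 + 7) - 153 = 0*12 - 153 = 0 - 153 = -153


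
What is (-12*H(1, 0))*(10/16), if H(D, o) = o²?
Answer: 0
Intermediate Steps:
(-12*H(1, 0))*(10/16) = (-12*0²)*(10/16) = (-12*0)*(10*(1/16)) = 0*(5/8) = 0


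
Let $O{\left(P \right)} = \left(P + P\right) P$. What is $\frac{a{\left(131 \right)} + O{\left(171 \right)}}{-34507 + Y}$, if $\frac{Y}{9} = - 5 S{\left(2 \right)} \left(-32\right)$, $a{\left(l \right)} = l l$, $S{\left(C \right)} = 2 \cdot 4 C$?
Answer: $- \frac{75643}{11467} \approx -6.5966$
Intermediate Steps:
$O{\left(P \right)} = 2 P^{2}$ ($O{\left(P \right)} = 2 P P = 2 P^{2}$)
$S{\left(C \right)} = 8 C$
$a{\left(l \right)} = l^{2}$
$Y = 23040$ ($Y = 9 - 5 \cdot 8 \cdot 2 \left(-32\right) = 9 \left(-5\right) 16 \left(-32\right) = 9 \left(\left(-80\right) \left(-32\right)\right) = 9 \cdot 2560 = 23040$)
$\frac{a{\left(131 \right)} + O{\left(171 \right)}}{-34507 + Y} = \frac{131^{2} + 2 \cdot 171^{2}}{-34507 + 23040} = \frac{17161 + 2 \cdot 29241}{-11467} = \left(17161 + 58482\right) \left(- \frac{1}{11467}\right) = 75643 \left(- \frac{1}{11467}\right) = - \frac{75643}{11467}$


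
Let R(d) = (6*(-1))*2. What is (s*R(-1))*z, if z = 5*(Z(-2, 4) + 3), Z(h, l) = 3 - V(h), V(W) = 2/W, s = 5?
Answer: -2100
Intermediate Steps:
R(d) = -12 (R(d) = -6*2 = -12)
Z(h, l) = 3 - 2/h
z = 35 (z = 5*((3 - 2/(-2)) + 3) = 5*((3 - 2*(-1/2)) + 3) = 5*((3 + 1) + 3) = 5*(4 + 3) = 5*7 = 35)
(s*R(-1))*z = (5*(-12))*35 = -60*35 = -2100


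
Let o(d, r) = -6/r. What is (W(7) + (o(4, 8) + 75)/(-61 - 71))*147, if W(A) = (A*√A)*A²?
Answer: -1323/16 + 50421*√7 ≈ 1.3332e+5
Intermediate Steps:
W(A) = A^(7/2) (W(A) = A^(3/2)*A² = A^(7/2))
(W(7) + (o(4, 8) + 75)/(-61 - 71))*147 = (7^(7/2) + (-6/8 + 75)/(-61 - 71))*147 = (343*√7 + (-6*⅛ + 75)/(-132))*147 = (343*√7 + (-¾ + 75)*(-1/132))*147 = (343*√7 + (297/4)*(-1/132))*147 = (343*√7 - 9/16)*147 = (-9/16 + 343*√7)*147 = -1323/16 + 50421*√7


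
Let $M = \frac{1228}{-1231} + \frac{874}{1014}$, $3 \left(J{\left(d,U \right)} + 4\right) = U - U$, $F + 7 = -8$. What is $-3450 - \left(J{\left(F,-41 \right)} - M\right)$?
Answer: $- \frac{2150791831}{624117} \approx -3446.1$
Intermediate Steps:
$F = -15$ ($F = -7 - 8 = -15$)
$J{\left(d,U \right)} = -4$ ($J{\left(d,U \right)} = -4 + \frac{U - U}{3} = -4 + \frac{1}{3} \cdot 0 = -4 + 0 = -4$)
$M = - \frac{84649}{624117}$ ($M = 1228 \left(- \frac{1}{1231}\right) + 874 \cdot \frac{1}{1014} = - \frac{1228}{1231} + \frac{437}{507} = - \frac{84649}{624117} \approx -0.13563$)
$-3450 - \left(J{\left(F,-41 \right)} - M\right) = -3450 - \left(-4 - - \frac{84649}{624117}\right) = -3450 - \left(-4 + \frac{84649}{624117}\right) = -3450 - - \frac{2411819}{624117} = -3450 + \frac{2411819}{624117} = - \frac{2150791831}{624117}$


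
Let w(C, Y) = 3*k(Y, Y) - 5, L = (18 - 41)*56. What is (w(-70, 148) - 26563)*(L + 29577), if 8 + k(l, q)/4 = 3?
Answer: -753279492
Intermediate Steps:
L = -1288 (L = -23*56 = -1288)
k(l, q) = -20 (k(l, q) = -32 + 4*3 = -32 + 12 = -20)
w(C, Y) = -65 (w(C, Y) = 3*(-20) - 5 = -60 - 5 = -65)
(w(-70, 148) - 26563)*(L + 29577) = (-65 - 26563)*(-1288 + 29577) = -26628*28289 = -753279492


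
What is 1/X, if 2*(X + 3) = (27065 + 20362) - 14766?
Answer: 2/32655 ≈ 6.1246e-5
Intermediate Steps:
X = 32655/2 (X = -3 + ((27065 + 20362) - 14766)/2 = -3 + (47427 - 14766)/2 = -3 + (½)*32661 = -3 + 32661/2 = 32655/2 ≈ 16328.)
1/X = 1/(32655/2) = 2/32655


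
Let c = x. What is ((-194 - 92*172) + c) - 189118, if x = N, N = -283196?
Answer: -488332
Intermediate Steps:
x = -283196
c = -283196
((-194 - 92*172) + c) - 189118 = ((-194 - 92*172) - 283196) - 189118 = ((-194 - 15824) - 283196) - 189118 = (-16018 - 283196) - 189118 = -299214 - 189118 = -488332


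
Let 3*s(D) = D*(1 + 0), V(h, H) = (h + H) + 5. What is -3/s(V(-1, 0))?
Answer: -9/4 ≈ -2.2500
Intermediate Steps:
V(h, H) = 5 + H + h (V(h, H) = (H + h) + 5 = 5 + H + h)
s(D) = D/3 (s(D) = (D*(1 + 0))/3 = (D*1)/3 = D/3)
-3/s(V(-1, 0)) = -3*3/(5 + 0 - 1) = -3/((1/3)*4) = -3/4/3 = -3*3/4 = -9/4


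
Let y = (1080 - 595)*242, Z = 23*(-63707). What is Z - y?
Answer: -1582631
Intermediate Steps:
Z = -1465261
y = 117370 (y = 485*242 = 117370)
Z - y = -1465261 - 1*117370 = -1465261 - 117370 = -1582631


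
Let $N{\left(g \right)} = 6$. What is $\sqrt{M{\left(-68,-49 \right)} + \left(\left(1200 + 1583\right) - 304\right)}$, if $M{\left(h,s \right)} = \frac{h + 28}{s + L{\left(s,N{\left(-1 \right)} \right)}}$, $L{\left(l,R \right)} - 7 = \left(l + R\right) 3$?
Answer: $\frac{\sqrt{8055031}}{57} \approx 49.792$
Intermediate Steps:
$L{\left(l,R \right)} = 7 + 3 R + 3 l$ ($L{\left(l,R \right)} = 7 + \left(l + R\right) 3 = 7 + \left(R + l\right) 3 = 7 + \left(3 R + 3 l\right) = 7 + 3 R + 3 l$)
$M{\left(h,s \right)} = \frac{28 + h}{25 + 4 s}$ ($M{\left(h,s \right)} = \frac{h + 28}{s + \left(7 + 3 \cdot 6 + 3 s\right)} = \frac{28 + h}{s + \left(7 + 18 + 3 s\right)} = \frac{28 + h}{s + \left(25 + 3 s\right)} = \frac{28 + h}{25 + 4 s}$)
$\sqrt{M{\left(-68,-49 \right)} + \left(\left(1200 + 1583\right) - 304\right)} = \sqrt{\frac{28 - 68}{25 + 4 \left(-49\right)} + \left(\left(1200 + 1583\right) - 304\right)} = \sqrt{\frac{1}{25 - 196} \left(-40\right) + \left(2783 - 304\right)} = \sqrt{\frac{1}{-171} \left(-40\right) + 2479} = \sqrt{\left(- \frac{1}{171}\right) \left(-40\right) + 2479} = \sqrt{\frac{40}{171} + 2479} = \sqrt{\frac{423949}{171}} = \frac{\sqrt{8055031}}{57}$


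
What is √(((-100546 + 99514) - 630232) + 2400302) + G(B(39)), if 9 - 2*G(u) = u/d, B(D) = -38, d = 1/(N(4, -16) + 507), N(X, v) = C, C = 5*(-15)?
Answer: 16425/2 + √1769038 ≈ 9542.5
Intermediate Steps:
C = -75
N(X, v) = -75
d = 1/432 (d = 1/(-75 + 507) = 1/432 ≈ 0.0023148)
G(u) = 9/2 - 216*u (G(u) = 9/2 - u/(2*1/432) = 9/2 - u*432/2 = 9/2 - 216*u)
√(((-100546 + 99514) - 630232) + 2400302) + G(B(39)) = √(((-100546 + 99514) - 630232) + 2400302) + (9/2 - 216*(-38)) = √((-1032 - 630232) + 2400302) + (9/2 + 8208) = √(-631264 + 2400302) + 16425/2 = √1769038 + 16425/2 = 16425/2 + √1769038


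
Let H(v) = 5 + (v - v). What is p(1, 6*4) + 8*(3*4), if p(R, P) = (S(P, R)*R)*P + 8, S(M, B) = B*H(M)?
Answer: 224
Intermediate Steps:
H(v) = 5 (H(v) = 5 + 0 = 5)
S(M, B) = 5*B (S(M, B) = B*5 = 5*B)
p(R, P) = 8 + 5*P*R² (p(R, P) = ((5*R)*R)*P + 8 = (5*R²)*P + 8 = 5*P*R² + 8 = 8 + 5*P*R²)
p(1, 6*4) + 8*(3*4) = (8 + 5*(6*4)*1²) + 8*(3*4) = (8 + 5*24*1) + 8*12 = (8 + 120) + 96 = 128 + 96 = 224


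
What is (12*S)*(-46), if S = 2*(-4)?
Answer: 4416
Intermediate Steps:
S = -8
(12*S)*(-46) = (12*(-8))*(-46) = -96*(-46) = 4416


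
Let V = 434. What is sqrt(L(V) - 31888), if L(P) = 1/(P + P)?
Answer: I*sqrt(6006295911)/434 ≈ 178.57*I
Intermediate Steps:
L(P) = 1/(2*P)
sqrt(L(V) - 31888) = sqrt((1/2)/434 - 31888) = sqrt((1/2)*(1/434) - 31888) = sqrt(1/868 - 31888) = sqrt(-27678783/868) = I*sqrt(6006295911)/434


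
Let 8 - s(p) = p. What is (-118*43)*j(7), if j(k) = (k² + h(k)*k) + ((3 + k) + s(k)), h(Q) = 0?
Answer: -304440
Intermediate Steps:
s(p) = 8 - p
j(k) = 11 + k² (j(k) = (k² + 0*k) + ((3 + k) + (8 - k)) = (k² + 0) + 11 = k² + 11 = 11 + k²)
(-118*43)*j(7) = (-118*43)*(11 + 7²) = -5074*(11 + 49) = -5074*60 = -304440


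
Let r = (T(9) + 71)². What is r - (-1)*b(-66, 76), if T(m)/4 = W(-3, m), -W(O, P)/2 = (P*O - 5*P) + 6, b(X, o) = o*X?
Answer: 353785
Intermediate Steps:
b(X, o) = X*o
W(O, P) = -12 + 10*P - 2*O*P (W(O, P) = -2*((P*O - 5*P) + 6) = -2*((O*P - 5*P) + 6) = -2*((-5*P + O*P) + 6) = -2*(6 - 5*P + O*P) = -12 + 10*P - 2*O*P)
T(m) = -48 + 64*m (T(m) = 4*(-12 + 10*m - 2*(-3)*m) = 4*(-12 + 10*m + 6*m) = 4*(-12 + 16*m) = -48 + 64*m)
r = 358801 (r = ((-48 + 64*9) + 71)² = ((-48 + 576) + 71)² = (528 + 71)² = 599² = 358801)
r - (-1)*b(-66, 76) = 358801 - (-1)*(-66*76) = 358801 - (-1)*(-5016) = 358801 - 1*5016 = 358801 - 5016 = 353785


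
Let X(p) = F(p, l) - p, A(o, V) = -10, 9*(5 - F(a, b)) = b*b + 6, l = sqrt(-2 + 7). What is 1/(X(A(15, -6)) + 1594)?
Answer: 9/14470 ≈ 0.00062198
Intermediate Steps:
l = sqrt(5) ≈ 2.2361
F(a, b) = 13/3 - b**2/9 (F(a, b) = 5 - (b*b + 6)/9 = 5 - (b**2 + 6)/9 = 5 - (6 + b**2)/9 = 5 + (-2/3 - b**2/9) = 13/3 - b**2/9)
X(p) = 34/9 - p (X(p) = (13/3 - (sqrt(5))**2/9) - p = (13/3 - 1/9*5) - p = (13/3 - 5/9) - p = 34/9 - p)
1/(X(A(15, -6)) + 1594) = 1/((34/9 - 1*(-10)) + 1594) = 1/((34/9 + 10) + 1594) = 1/(124/9 + 1594) = 1/(14470/9) = 9/14470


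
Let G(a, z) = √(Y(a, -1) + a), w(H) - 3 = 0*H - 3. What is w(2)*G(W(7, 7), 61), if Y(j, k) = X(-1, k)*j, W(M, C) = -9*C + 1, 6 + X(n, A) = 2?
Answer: 0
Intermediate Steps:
X(n, A) = -4 (X(n, A) = -6 + 2 = -4)
W(M, C) = 1 - 9*C
Y(j, k) = -4*j
w(H) = 0 (w(H) = 3 + (0*H - 3) = 3 + (0 - 3) = 3 - 3 = 0)
G(a, z) = √3*√(-a) (G(a, z) = √(-4*a + a) = √(-3*a) = √3*√(-a))
w(2)*G(W(7, 7), 61) = 0*(√3*√(-(1 - 9*7))) = 0*(√3*√(-(1 - 63))) = 0*(√3*√(-1*(-62))) = 0*(√3*√62) = 0*√186 = 0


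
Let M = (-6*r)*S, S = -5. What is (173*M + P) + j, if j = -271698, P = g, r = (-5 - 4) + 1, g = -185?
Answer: -313403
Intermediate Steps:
r = -8 (r = -9 + 1 = -8)
P = -185
M = -240 (M = -6*(-8)*(-5) = 48*(-5) = -240)
(173*M + P) + j = (173*(-240) - 185) - 271698 = (-41520 - 185) - 271698 = -41705 - 271698 = -313403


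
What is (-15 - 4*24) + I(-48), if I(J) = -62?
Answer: -173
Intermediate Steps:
(-15 - 4*24) + I(-48) = (-15 - 4*24) - 62 = (-15 - 96) - 62 = -111 - 62 = -173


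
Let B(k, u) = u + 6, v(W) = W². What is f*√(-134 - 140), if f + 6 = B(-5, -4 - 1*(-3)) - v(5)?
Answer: -26*I*√274 ≈ -430.38*I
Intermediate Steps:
B(k, u) = 6 + u
f = -26 (f = -6 + ((6 + (-4 - 1*(-3))) - 1*5²) = -6 + ((6 + (-4 + 3)) - 1*25) = -6 + ((6 - 1) - 25) = -6 + (5 - 25) = -6 - 20 = -26)
f*√(-134 - 140) = -26*√(-134 - 140) = -26*I*√274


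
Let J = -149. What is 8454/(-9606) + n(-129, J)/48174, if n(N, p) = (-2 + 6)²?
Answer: -33925775/38563287 ≈ -0.87974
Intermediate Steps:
n(N, p) = 16 (n(N, p) = 4² = 16)
8454/(-9606) + n(-129, J)/48174 = 8454/(-9606) + 16/48174 = 8454*(-1/9606) + 16*(1/48174) = -1409/1601 + 8/24087 = -33925775/38563287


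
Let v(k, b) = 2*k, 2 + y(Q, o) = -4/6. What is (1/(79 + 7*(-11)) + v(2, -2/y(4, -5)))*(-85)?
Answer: -765/2 ≈ -382.50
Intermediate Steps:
y(Q, o) = -8/3 (y(Q, o) = -2 - 4/6 = -2 - 4*1/6 = -2 - 2/3 = -8/3)
(1/(79 + 7*(-11)) + v(2, -2/y(4, -5)))*(-85) = (1/(79 + 7*(-11)) + 2*2)*(-85) = (1/(79 - 77) + 4)*(-85) = (1/2 + 4)*(-85) = (9/2)*(-85) = -765/2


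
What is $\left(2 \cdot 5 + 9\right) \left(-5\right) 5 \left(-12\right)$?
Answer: $5700$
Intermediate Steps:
$\left(2 \cdot 5 + 9\right) \left(-5\right) 5 \left(-12\right) = \left(10 + 9\right) \left(-5\right) 5 \left(-12\right) = 19 \left(-5\right) 5 \left(-12\right) = \left(-95\right) 5 \left(-12\right) = \left(-475\right) \left(-12\right) = 5700$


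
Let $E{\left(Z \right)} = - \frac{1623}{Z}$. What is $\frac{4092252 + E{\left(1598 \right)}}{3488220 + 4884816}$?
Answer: $\frac{311400813}{637148168} \approx 0.48874$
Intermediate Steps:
$\frac{4092252 + E{\left(1598 \right)}}{3488220 + 4884816} = \frac{4092252 - \frac{1623}{1598}}{3488220 + 4884816} = \frac{4092252 - \frac{1623}{1598}}{8373036} = \left(4092252 - \frac{1623}{1598}\right) \frac{1}{8373036} = \frac{6539417073}{1598} \cdot \frac{1}{8373036} = \frac{311400813}{637148168}$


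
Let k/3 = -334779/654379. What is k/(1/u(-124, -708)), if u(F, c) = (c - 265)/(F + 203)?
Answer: 977219901/51695941 ≈ 18.903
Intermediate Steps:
u(F, c) = (-265 + c)/(203 + F)
k = -1004337/654379 (k = 3*(-334779/654379) = -1004337/654379 ≈ -1.5348)
k/(1/u(-124, -708)) = -1004337*(-265 - 708)/(203 - 124)/654379 = -1004337*-973/79/654379 = -1004337*(1/79)*(-973)/654379 = -1004337/(654379*(1/(-973/79))) = -1004337/(654379*(-79/973)) = -1004337/654379*(-973/79) = 977219901/51695941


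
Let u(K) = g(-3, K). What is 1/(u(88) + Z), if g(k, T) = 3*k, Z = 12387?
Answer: 1/12378 ≈ 8.0789e-5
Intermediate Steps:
u(K) = -9 (u(K) = 3*(-3) = -9)
1/(u(88) + Z) = 1/(-9 + 12387) = 1/12378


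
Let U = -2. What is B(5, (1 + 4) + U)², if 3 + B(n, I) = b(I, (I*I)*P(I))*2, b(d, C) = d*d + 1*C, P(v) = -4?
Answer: 3249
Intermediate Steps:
b(d, C) = C + d² (b(d, C) = d² + C = C + d²)
B(n, I) = -3 - 6*I² (B(n, I) = -3 + ((I*I)*(-4) + I²)*2 = -3 + (I²*(-4) + I²)*2 = -3 + (-4*I² + I²)*2 = -3 - 3*I²*2 = -3 - 6*I²)
B(5, (1 + 4) + U)² = (-3 - 6*((1 + 4) - 2)²)² = (-3 - 6*(5 - 2)²)² = (-3 - 6*3²)² = (-3 - 6*9)² = (-3 - 54)² = (-57)² = 3249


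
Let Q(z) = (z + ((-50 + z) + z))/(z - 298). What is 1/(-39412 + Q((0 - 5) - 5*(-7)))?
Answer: -67/2640614 ≈ -2.5373e-5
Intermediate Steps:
Q(z) = (-50 + 3*z)/(-298 + z) (Q(z) = (z + (-50 + 2*z))/(-298 + z) = (-50 + 3*z)/(-298 + z))
1/(-39412 + Q((0 - 5) - 5*(-7))) = 1/(-39412 + (-50 + 3*((0 - 5) - 5*(-7)))/(-298 + ((0 - 5) - 5*(-7)))) = 1/(-39412 + (-50 + 3*(-5 + 35))/(-298 + (-5 + 35))) = 1/(-39412 + (-50 + 3*30)/(-298 + 30)) = 1/(-39412 + (-50 + 90)/(-268)) = 1/(-39412 - 1/268*40) = 1/(-39412 - 10/67) = 1/(-2640614/67) = -67/2640614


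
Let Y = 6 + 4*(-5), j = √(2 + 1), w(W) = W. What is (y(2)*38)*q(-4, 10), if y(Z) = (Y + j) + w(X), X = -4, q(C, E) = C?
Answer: 2736 - 152*√3 ≈ 2472.7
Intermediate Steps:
j = √3 ≈ 1.7320
Y = -14 (Y = 6 - 20 = -14)
y(Z) = -18 + √3 (y(Z) = (-14 + √3) - 4 = -18 + √3)
(y(2)*38)*q(-4, 10) = ((-18 + √3)*38)*(-4) = (-684 + 38*√3)*(-4) = 2736 - 152*√3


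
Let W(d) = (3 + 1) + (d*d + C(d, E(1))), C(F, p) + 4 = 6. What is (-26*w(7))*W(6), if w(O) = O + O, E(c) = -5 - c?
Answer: -15288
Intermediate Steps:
C(F, p) = 2 (C(F, p) = -4 + 6 = 2)
W(d) = 6 + d**2 (W(d) = (3 + 1) + (d*d + 2) = 4 + (d**2 + 2) = 4 + (2 + d**2) = 6 + d**2)
w(O) = 2*O
(-26*w(7))*W(6) = (-52*7)*(6 + 6**2) = (-26*14)*(6 + 36) = -364*42 = -15288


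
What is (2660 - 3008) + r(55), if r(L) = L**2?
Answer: 2677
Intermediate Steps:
(2660 - 3008) + r(55) = (2660 - 3008) + 55**2 = -348 + 3025 = 2677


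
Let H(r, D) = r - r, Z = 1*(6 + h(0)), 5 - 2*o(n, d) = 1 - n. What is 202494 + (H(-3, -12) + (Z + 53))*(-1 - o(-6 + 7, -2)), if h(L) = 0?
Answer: 404575/2 ≈ 2.0229e+5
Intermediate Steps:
o(n, d) = 2 + n/2 (o(n, d) = 5/2 - (1 - n)/2 = 5/2 + (-1/2 + n/2) = 2 + n/2)
Z = 6 (Z = 1*(6 + 0) = 1*6 = 6)
H(r, D) = 0
202494 + (H(-3, -12) + (Z + 53))*(-1 - o(-6 + 7, -2)) = 202494 + (0 + (6 + 53))*(-1 - (2 + (-6 + 7)/2)) = 202494 + (0 + 59)*(-1 - (2 + (1/2)*1)) = 202494 + 59*(-1 - (2 + 1/2)) = 202494 + 59*(-1 - 1*5/2) = 202494 + 59*(-1 - 5/2) = 202494 + 59*(-7/2) = 202494 - 413/2 = 404575/2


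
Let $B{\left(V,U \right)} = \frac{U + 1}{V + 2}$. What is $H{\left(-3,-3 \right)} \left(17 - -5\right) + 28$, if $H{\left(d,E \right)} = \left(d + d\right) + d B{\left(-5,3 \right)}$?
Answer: $-16$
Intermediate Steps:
$B{\left(V,U \right)} = \frac{1 + U}{2 + V}$
$H{\left(d,E \right)} = \frac{2 d}{3}$ ($H{\left(d,E \right)} = \left(d + d\right) + d \frac{1 + 3}{2 - 5} = 2 d + d \frac{1}{-3} \cdot 4 = 2 d + d \left(\left(- \frac{1}{3}\right) 4\right) = 2 d + d \left(- \frac{4}{3}\right) = 2 d - \frac{4 d}{3} = \frac{2 d}{3}$)
$H{\left(-3,-3 \right)} \left(17 - -5\right) + 28 = \frac{2}{3} \left(-3\right) \left(17 - -5\right) + 28 = - 2 \left(17 + 5\right) + 28 = \left(-2\right) 22 + 28 = -44 + 28 = -16$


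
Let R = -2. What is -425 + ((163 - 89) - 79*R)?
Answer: -193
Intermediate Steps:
-425 + ((163 - 89) - 79*R) = -425 + ((163 - 89) - 79*(-2)) = -425 + (74 + 158) = -425 + 232 = -193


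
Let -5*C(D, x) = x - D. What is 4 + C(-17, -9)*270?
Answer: -428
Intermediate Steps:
C(D, x) = -x/5 + D/5 (C(D, x) = -(x - D)/5 = -x/5 + D/5)
4 + C(-17, -9)*270 = 4 + (-⅕*(-9) + (⅕)*(-17))*270 = 4 + (9/5 - 17/5)*270 = 4 - 8/5*270 = 4 - 432 = -428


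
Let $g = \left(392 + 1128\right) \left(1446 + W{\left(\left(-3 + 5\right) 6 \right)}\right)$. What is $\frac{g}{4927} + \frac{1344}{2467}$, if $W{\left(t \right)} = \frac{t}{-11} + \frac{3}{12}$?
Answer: $\frac{59683109788}{133703999} \approx 446.38$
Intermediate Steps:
$W{\left(t \right)} = \frac{1}{4} - \frac{t}{11}$ ($W{\left(t \right)} = t \left(- \frac{1}{11}\right) + 3 \cdot \frac{1}{12} = - \frac{t}{11} + \frac{1}{4} = \frac{1}{4} - \frac{t}{11}$)
$g = \frac{24163060}{11}$ ($g = \left(392 + 1128\right) \left(1446 + \left(\frac{1}{4} - \frac{\left(-3 + 5\right) 6}{11}\right)\right) = 1520 \left(1446 + \left(\frac{1}{4} - \frac{2 \cdot 6}{11}\right)\right) = 1520 \left(1446 + \left(\frac{1}{4} - \frac{12}{11}\right)\right) = 1520 \left(1446 - \frac{37}{44}\right) = 1520 \cdot \frac{63587}{44} = \frac{24163060}{11} \approx 2.1966 \cdot 10^{6}$)
$\frac{g}{4927} + \frac{1344}{2467} = \frac{24163060}{11 \cdot 4927} + \frac{1344}{2467} = \frac{24163060}{11} \cdot \frac{1}{4927} + 1344 \cdot \frac{1}{2467} = \frac{24163060}{54197} + \frac{1344}{2467} = \frac{59683109788}{133703999}$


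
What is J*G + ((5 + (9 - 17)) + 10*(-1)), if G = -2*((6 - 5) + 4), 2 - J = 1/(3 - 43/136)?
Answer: -2137/73 ≈ -29.274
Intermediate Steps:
J = 594/365 (J = 2 - 1/(3 - 43/136) = 2 - 1/365/136 = 2 - 1*136/365 = 2 - 136/365 = 594/365 ≈ 1.6274)
G = -10 (G = -2*(1 + 4) = -2*5 = -10)
J*G + ((5 + (9 - 17)) + 10*(-1)) = (594/365)*(-10) + ((5 + (9 - 17)) + 10*(-1)) = -1188/73 + ((5 - 8) - 10) = -1188/73 + (-3 - 10) = -1188/73 - 13 = -2137/73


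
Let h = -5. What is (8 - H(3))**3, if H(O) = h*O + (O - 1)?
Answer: 9261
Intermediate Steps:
H(O) = -1 - 4*O (H(O) = -5*O + (O - 1) = -5*O + (-1 + O) = -1 - 4*O)
(8 - H(3))**3 = (8 - (-1 - 4*3))**3 = (8 - (-1 - 12))**3 = (8 - 1*(-13))**3 = (8 + 13)**3 = 21**3 = 9261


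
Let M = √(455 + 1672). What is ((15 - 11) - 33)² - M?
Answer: 841 - √2127 ≈ 794.88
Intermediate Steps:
M = √2127 ≈ 46.119
((15 - 11) - 33)² - M = ((15 - 11) - 33)² - √2127 = (4 - 33)² - √2127 = (-29)² - √2127 = 841 - √2127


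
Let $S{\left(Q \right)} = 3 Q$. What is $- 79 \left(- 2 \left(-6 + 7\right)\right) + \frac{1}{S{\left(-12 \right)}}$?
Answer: $\frac{5687}{36} \approx 157.97$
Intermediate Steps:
$- 79 \left(- 2 \left(-6 + 7\right)\right) + \frac{1}{S{\left(-12 \right)}} = - 79 \left(- 2 \left(-6 + 7\right)\right) + \frac{1}{3 \left(-12\right)} = - 79 \left(\left(-2\right) 1\right) + \frac{1}{-36} = \left(-79\right) \left(-2\right) - \frac{1}{36} = 158 - \frac{1}{36} = \frac{5687}{36}$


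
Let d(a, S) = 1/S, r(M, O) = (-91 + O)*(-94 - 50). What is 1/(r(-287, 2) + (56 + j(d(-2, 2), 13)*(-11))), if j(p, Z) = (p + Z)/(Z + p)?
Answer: 1/12861 ≈ 7.7754e-5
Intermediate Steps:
r(M, O) = 13104 - 144*O (r(M, O) = (-91 + O)*(-144) = 13104 - 144*O)
j(p, Z) = 1 (j(p, Z) = (Z + p)/(Z + p) = 1)
1/(r(-287, 2) + (56 + j(d(-2, 2), 13)*(-11))) = 1/((13104 - 144*2) + (56 + 1*(-11))) = 1/((13104 - 288) + (56 - 11)) = 1/(12816 + 45) = 1/12861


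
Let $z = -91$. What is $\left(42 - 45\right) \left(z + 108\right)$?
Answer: $-51$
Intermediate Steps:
$\left(42 - 45\right) \left(z + 108\right) = \left(42 - 45\right) \left(-91 + 108\right) = \left(-3\right) 17 = -51$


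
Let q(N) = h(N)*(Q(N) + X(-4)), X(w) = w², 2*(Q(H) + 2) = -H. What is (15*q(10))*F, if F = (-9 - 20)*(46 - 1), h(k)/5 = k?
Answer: -8808750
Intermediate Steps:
h(k) = 5*k
Q(H) = -2 - H/2 (Q(H) = -2 + (-H)/2 = -2 - H/2)
F = -1305 (F = -29*45 = -1305)
q(N) = 5*N*(14 - N/2) (q(N) = (5*N)*((-2 - N/2) + (-4)²) = (5*N)*((-2 - N/2) + 16) = (5*N)*(14 - N/2) = 5*N*(14 - N/2))
(15*q(10))*F = (15*((5/2)*10*(28 - 1*10)))*(-1305) = (15*((5/2)*10*(28 - 10)))*(-1305) = (15*((5/2)*10*18))*(-1305) = (15*450)*(-1305) = 6750*(-1305) = -8808750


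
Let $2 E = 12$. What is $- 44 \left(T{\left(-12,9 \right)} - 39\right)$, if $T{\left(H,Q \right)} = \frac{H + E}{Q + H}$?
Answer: $1628$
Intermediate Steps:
$E = 6$ ($E = \frac{1}{2} \cdot 12 = 6$)
$T{\left(H,Q \right)} = \frac{6 + H}{H + Q}$ ($T{\left(H,Q \right)} = \frac{H + 6}{Q + H} = \frac{6 + H}{H + Q}$)
$- 44 \left(T{\left(-12,9 \right)} - 39\right) = - 44 \left(\frac{6 - 12}{-12 + 9} - 39\right) = - 44 \left(\frac{1}{-3} \left(-6\right) - 39\right) = - 44 \left(\left(- \frac{1}{3}\right) \left(-6\right) - 39\right) = - 44 \left(2 - 39\right) = \left(-44\right) \left(-37\right) = 1628$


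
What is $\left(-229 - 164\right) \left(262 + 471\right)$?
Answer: $-288069$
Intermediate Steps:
$\left(-229 - 164\right) \left(262 + 471\right) = \left(-393\right) 733 = -288069$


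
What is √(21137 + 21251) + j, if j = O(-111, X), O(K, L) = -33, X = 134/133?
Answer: -33 + 2*√10597 ≈ 172.88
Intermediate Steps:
X = 134/133 (X = 134*(1/133) = 134/133 ≈ 1.0075)
j = -33
√(21137 + 21251) + j = √(21137 + 21251) - 33 = √42388 - 33 = 2*√10597 - 33 = -33 + 2*√10597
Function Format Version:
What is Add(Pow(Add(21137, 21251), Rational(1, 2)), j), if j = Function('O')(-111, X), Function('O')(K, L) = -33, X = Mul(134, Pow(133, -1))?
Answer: Add(-33, Mul(2, Pow(10597, Rational(1, 2)))) ≈ 172.88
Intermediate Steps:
X = Rational(134, 133) (X = Mul(134, Rational(1, 133)) = Rational(134, 133) ≈ 1.0075)
j = -33
Add(Pow(Add(21137, 21251), Rational(1, 2)), j) = Add(Pow(Add(21137, 21251), Rational(1, 2)), -33) = Add(Pow(42388, Rational(1, 2)), -33) = Add(Mul(2, Pow(10597, Rational(1, 2))), -33) = Add(-33, Mul(2, Pow(10597, Rational(1, 2))))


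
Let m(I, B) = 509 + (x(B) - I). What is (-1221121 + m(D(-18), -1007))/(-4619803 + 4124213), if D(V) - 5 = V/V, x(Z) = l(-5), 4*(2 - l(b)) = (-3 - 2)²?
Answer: 4882489/1982360 ≈ 2.4630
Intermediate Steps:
l(b) = -17/4 (l(b) = 2 - (-3 - 2)²/4 = 2 - ¼*(-5)² = 2 - ¼*25 = 2 - 25/4 = -17/4)
x(Z) = -17/4
D(V) = 6 (D(V) = 5 + V/V = 5 + 1 = 6)
m(I, B) = 2019/4 - I (m(I, B) = 509 + (-17/4 - I) = 2019/4 - I)
(-1221121 + m(D(-18), -1007))/(-4619803 + 4124213) = (-1221121 + (2019/4 - 1*6))/(-4619803 + 4124213) = (-1221121 + (2019/4 - 6))/(-495590) = (-1221121 + 1995/4)*(-1/495590) = -4882489/4*(-1/495590) = 4882489/1982360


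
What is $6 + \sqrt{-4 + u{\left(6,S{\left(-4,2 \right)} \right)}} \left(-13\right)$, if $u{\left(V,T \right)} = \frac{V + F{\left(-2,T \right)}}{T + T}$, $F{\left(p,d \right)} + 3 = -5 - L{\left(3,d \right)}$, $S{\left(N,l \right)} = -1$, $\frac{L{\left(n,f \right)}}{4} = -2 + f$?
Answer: $6 - 39 i \approx 6.0 - 39.0 i$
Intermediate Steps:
$L{\left(n,f \right)} = -8 + 4 f$ ($L{\left(n,f \right)} = 4 \left(-2 + f\right) = -8 + 4 f$)
$F{\left(p,d \right)} = - 4 d$ ($F{\left(p,d \right)} = -3 - \left(-3 + 4 d\right) = - 4 d$)
$u{\left(V,T \right)} = \frac{V - 4 T}{2 T}$ ($u{\left(V,T \right)} = \frac{V - 4 T}{T + T} = \frac{V - 4 T}{2 T}$)
$6 + \sqrt{-4 + u{\left(6,S{\left(-4,2 \right)} \right)}} \left(-13\right) = 6 + \sqrt{-4 + \left(-2 + \frac{1}{2} \cdot 6 \frac{1}{-1}\right)} \left(-13\right) = 6 + \sqrt{-4 + \left(-2 + \frac{1}{2} \cdot 6 \left(-1\right)\right)} \left(-13\right) = 6 + \sqrt{-4 - 5} \left(-13\right) = 6 + \sqrt{-9} \left(-13\right) = 6 + 3 i \left(-13\right) = 6 - 39 i$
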